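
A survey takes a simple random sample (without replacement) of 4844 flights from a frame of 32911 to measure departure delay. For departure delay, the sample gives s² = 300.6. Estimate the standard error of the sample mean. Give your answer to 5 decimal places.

0.23005

Under SRS without replacement, Var(ȳ) = (1 − f)·s²/n with f = n/N = 4844/32911 = 0.14718483.
Var(ȳ) = (1 − 0.14718483)·300.6/4844 = 0.85281517·0.062056152 = 0.052922428.
SE(ȳ) = √(0.052922428) = 0.23005.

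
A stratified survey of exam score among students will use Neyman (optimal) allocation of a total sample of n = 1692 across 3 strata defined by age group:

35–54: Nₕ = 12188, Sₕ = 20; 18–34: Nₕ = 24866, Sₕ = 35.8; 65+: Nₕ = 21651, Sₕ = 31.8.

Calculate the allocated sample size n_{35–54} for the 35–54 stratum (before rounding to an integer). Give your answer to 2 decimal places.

Neyman allocation: nₕ = n·NₕSₕ / Σⱼ NⱼSⱼ.
Σ NⱼSⱼ = 12188·20 + 24866·35.8 + 21651·31.8 = 1.8224646 × 10^6.
n_{35–54} = 1692·12188·20 / (1.8224646 × 10^6) = 226.31.

226.31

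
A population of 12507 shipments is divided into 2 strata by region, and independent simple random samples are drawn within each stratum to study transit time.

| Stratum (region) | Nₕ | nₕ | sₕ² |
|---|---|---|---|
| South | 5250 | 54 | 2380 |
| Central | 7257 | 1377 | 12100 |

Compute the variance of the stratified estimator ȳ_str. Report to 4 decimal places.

10.0832

Var(ȳ_str) = Σₕ Wₕ²(1 − fₕ)sₕ²/nₕ with Wₕ = Nₕ/N, N = 12507.
South: Wₕ = 0.41976493; term = 0.41976493²·(1 − 0.01028571)·2380/54 = 7.6860878.
Central: Wₕ = 0.58023507; term = 0.58023507²·(1 − 0.18974783)·12100/1377 = 2.3970637.
Sum = 10.083152.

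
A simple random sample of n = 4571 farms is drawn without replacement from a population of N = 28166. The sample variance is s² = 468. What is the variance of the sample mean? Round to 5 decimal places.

0.08577

Under SRS without replacement, Var(ȳ) = (1 − f)·s²/n with f = n/N = 4571/28166 = 0.16228786.
Var(ȳ) = (1 − 0.16228786)·468/4571 = 0.83771214·0.1023846 = 0.085768821.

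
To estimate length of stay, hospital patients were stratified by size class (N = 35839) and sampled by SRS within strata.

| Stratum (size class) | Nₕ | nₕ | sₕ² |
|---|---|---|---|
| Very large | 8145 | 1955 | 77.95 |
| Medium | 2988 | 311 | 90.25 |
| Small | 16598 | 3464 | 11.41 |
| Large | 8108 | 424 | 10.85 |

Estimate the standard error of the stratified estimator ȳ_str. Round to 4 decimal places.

Var(ȳ_str) = Σₕ Wₕ²(1 − fₕ)sₕ²/nₕ with Wₕ = Nₕ/N, N = 35839.
Very large: Wₕ = 0.22726639; term = 0.22726639²·(1 − 0.24002455)·77.95/1955 = 0.00156509.
Medium: Wₕ = 0.08337286; term = 0.08337286²·(1 − 0.10408300)·90.25/311 = 0.0018071909.
Small: Wₕ = 0.46312676; term = 0.46312676²·(1 − 0.20869984)·11.41/3464 = 5.5904757 × 10^-4.
Large: Wₕ = 0.22623399; term = 0.22623399²·(1 − 0.05229403)·10.85/424 = 0.0012412327.
Sum = 0.0051725612.
SE = √(0.0051725612) = 0.0719.

0.0719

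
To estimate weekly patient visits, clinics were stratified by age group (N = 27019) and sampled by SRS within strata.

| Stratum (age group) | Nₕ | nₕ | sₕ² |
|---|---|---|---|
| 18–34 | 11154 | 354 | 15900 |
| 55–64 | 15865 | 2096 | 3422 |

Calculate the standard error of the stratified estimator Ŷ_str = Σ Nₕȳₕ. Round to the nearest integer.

75943

Var(Ŷ_str) = Σₕ Nₕ²(1 − fₕ)sₕ²/nₕ.
18–34: 11154²·(1 − 354/11154)·15900/354 = 5.4106353 × 10^9.
55–64: 15865²·(1 − 2096/15865)·3422/2096 = 3.5664095 × 10^8.
Sum = 5.7672763 × 10^9.
SE = √(5.7672763 × 10^9) = 75943.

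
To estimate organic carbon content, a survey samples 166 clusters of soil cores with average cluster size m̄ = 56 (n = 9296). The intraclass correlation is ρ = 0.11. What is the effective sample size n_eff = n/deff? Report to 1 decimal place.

deff = 1 + (56 − 1)·0.11 = 1 + 6.05 = 7.05.
n_eff = 9296 / 7.05 = 1318.6.

1318.6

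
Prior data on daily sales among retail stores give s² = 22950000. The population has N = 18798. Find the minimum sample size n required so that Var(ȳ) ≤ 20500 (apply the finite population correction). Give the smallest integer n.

1057

Without fpc, n₀ = s²/D = 22950000/20500 = 1119.5122.
With fpc, (1 − n/N)·s²/n ≤ D requires n ≥ n₀/(1 + n₀/N) = 1119.5122/(1 + 1119.5122/18798) = 1056.5873.
Rounding up, n = 1057.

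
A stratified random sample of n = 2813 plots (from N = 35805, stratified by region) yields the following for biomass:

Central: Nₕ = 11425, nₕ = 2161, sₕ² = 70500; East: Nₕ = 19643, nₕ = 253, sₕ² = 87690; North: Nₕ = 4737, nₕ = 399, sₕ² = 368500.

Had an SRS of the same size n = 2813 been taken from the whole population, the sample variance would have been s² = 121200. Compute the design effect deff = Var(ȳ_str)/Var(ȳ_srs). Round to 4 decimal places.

3.0345

Var(ȳ_str) = Σ Wₕ²(1−fₕ)sₕ²/nₕ with Wₕ = Nₕ/35805:
  Central: (11425/35805)²·(1−2161/11425)·70500/2161 = 2.6934055
  East: (19643/35805)²·(1−253/19643)·87690/253 = 102.97406
  North: (4737/35805)²·(1−399/4737)·368500/399 = 14.803697
  → Var(ȳ_str) = 120.47116.
Var(ȳ_srs) = (1 − 2813/35805)·121200/2813 = 39.700672.
deff = 120.47116 / 39.700672 = 3.0345.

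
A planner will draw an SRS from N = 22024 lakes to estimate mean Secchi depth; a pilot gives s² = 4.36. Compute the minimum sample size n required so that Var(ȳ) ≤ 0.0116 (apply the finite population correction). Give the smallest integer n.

370

Without fpc, n₀ = s²/D = 4.36/0.0116 = 375.8621.
With fpc, (1 − n/N)·s²/n ≤ D requires n ≥ n₀/(1 + n₀/N) = 375.8621/(1 + 375.8621/22024) = 369.5553.
Rounding up, n = 370.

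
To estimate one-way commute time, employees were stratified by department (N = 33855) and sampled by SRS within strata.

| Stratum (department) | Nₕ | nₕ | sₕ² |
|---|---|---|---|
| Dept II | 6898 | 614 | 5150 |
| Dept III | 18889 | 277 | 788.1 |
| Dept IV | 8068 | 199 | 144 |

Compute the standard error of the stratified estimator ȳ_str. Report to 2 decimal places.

Var(ȳ_str) = Σₕ Wₕ²(1 − fₕ)sₕ²/nₕ with Wₕ = Nₕ/N, N = 33855.
Dept II: Wₕ = 0.20375129; term = 0.20375129²·(1 − 0.08901131)·5150/614 = 0.31721418.
Dept III: Wₕ = 0.55793827; term = 0.55793827²·(1 − 0.01466462)·788.1/277 = 0.87268585.
Dept IV: Wₕ = 0.23831044; term = 0.23831044²·(1 − 0.02466534)·144/199 = 0.040081984.
Sum = 1.229982.
SE = √(1.229982) = 1.11.

1.11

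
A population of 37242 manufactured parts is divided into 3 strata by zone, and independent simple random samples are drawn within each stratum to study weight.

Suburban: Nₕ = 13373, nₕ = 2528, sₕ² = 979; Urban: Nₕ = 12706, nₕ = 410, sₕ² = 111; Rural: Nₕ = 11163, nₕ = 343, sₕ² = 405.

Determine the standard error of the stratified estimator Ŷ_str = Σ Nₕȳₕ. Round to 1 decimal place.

Var(Ŷ_str) = Σₕ Nₕ²(1 − fₕ)sₕ²/nₕ.
Suburban: 13373²·(1 − 2528/13373)·979/2528 = 5.6164775 × 10^7.
Urban: 12706²·(1 − 410/12706)·111/410 = 4.229722 × 10^7.
Rural: 11163²·(1 − 343/11163)·405/343 = 1.4261627 × 10^8.
Sum = 2.4107827 × 10^8.
SE = √(2.4107827 × 10^8) = 15526.7.

15526.7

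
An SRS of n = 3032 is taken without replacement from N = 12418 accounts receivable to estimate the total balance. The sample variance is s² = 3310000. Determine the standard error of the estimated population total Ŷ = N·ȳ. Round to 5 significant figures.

Var(Ŷ) = N²·Var(ȳ) = N²·(1 − n/N)·s²/n.
f = 3032/12418 = 0.24416170; Var(ȳ) = 0.75583830·3310000/3032 = 825.1401.
Var(Ŷ) = 12418² · 825.1401 = 1.2724215 × 10^11.
SE(Ŷ) = √(1.2724215 × 10^11) = 356710.

356710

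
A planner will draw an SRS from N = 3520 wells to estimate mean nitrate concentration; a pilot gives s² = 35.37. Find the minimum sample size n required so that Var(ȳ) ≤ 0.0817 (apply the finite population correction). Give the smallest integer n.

Without fpc, n₀ = s²/D = 35.37/0.0817 = 432.9253.
With fpc, (1 − n/N)·s²/n ≤ D requires n ≥ n₀/(1 + n₀/N) = 432.9253/(1 + 432.9253/3520) = 385.5112.
Rounding up, n = 386.

386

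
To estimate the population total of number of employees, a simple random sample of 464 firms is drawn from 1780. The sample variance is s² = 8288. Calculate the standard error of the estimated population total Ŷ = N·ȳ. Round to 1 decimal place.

Var(Ŷ) = N²·Var(ȳ) = N²·(1 − n/N)·s²/n.
f = 464/1780 = 0.26067416; Var(ȳ) = 0.73932584·8288/464 = 13.205889.
Var(Ŷ) = 1780² · 13.205889 = 4.1841539 × 10^7.
SE(Ŷ) = √(4.1841539 × 10^7) = 6468.5.

6468.5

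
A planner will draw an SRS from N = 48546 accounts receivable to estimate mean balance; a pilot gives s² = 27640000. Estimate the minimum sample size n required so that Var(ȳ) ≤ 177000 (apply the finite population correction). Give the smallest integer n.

156

Without fpc, n₀ = s²/D = 27640000/177000 = 156.1582.
With fpc, (1 − n/N)·s²/n ≤ D requires n ≥ n₀/(1 + n₀/N) = 156.1582/(1 + 156.1582/48546) = 155.6575.
Rounding up, n = 156.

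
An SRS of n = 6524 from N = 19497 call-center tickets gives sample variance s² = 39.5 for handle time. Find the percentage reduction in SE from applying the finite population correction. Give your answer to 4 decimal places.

f = n/N = 6524/19497 = 0.33461558.
SE_no-fpc = √(s²/n) = 0.077811103; SE_fpc = √((1−f)s²/n) = 0.063471372.
Ratio = √(1−f) = 0.81571099. Reduction = 100·(1 − 0.81571099) = 18.4289%.

18.4289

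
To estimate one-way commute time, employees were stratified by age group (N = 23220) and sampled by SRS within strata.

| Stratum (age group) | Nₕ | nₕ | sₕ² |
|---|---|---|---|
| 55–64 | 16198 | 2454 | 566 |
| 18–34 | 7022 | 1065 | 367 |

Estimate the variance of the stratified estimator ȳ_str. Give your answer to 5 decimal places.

Var(ȳ_str) = Σₕ Wₕ²(1 − fₕ)sₕ²/nₕ with Wₕ = Nₕ/N, N = 23220.
55–64: Wₕ = 0.69758829; term = 0.69758829²·(1 − 0.15150019)·566/2454 = 0.095233991.
18–34: Wₕ = 0.30241171; term = 0.30241171²·(1 − 0.15166619)·367/1065 = 0.026735016.
Sum = 0.12196901.

0.12197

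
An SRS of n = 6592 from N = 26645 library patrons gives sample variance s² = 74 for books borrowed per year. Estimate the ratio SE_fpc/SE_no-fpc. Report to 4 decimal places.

0.8675

f = n/N = 6592/26645 = 0.24740101.
SE_no-fpc = √(s²/n) = 0.10595154; SE_fpc = √((1−f)s²/n) = 0.091915568.
Ratio = √(1−f) = 0.86752463.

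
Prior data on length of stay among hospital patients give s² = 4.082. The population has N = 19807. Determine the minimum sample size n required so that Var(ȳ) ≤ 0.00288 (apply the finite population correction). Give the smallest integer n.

Without fpc, n₀ = s²/D = 4.082/0.00288 = 1417.3611.
With fpc, (1 − n/N)·s²/n ≤ D requires n ≥ n₀/(1 + n₀/N) = 1417.3611/(1 + 1417.3611/19807) = 1322.7098.
Rounding up, n = 1323.

1323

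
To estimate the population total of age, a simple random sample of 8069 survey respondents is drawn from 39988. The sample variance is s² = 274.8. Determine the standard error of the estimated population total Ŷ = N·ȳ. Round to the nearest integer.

6593

Var(Ŷ) = N²·Var(ȳ) = N²·(1 − n/N)·s²/n.
f = 8069/39988 = 0.20178554; Var(ȳ) = 0.79821446·274.8/8069 = 0.027184203.
Var(Ŷ) = 39988² · 0.027184203 = 4.3468632 × 10^7.
SE(Ŷ) = √(4.3468632 × 10^7) = 6593.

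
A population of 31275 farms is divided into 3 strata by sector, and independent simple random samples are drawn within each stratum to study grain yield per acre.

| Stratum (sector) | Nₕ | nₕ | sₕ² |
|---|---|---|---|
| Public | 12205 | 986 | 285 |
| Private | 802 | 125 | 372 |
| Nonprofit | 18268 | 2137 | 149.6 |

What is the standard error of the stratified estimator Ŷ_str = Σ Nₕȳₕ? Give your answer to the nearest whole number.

7863

Var(Ŷ_str) = Σₕ Nₕ²(1 − fₕ)sₕ²/nₕ.
Public: 12205²·(1 − 986/12205)·285/986 = 3.957855 × 10^7.
Private: 802²·(1 − 125/802)·372/125 = 1.6158311 × 10^6.
Nonprofit: 18268²·(1 − 2137/18268)·149.6/2137 = 2.0629057 × 10^7.
Sum = 6.1823438 × 10^7.
SE = √(6.1823438 × 10^7) = 7863.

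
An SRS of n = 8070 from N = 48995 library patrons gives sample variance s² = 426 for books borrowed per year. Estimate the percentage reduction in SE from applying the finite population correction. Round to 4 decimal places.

f = n/N = 8070/48995 = 0.16471068.
SE_no-fpc = √(s²/n) = 0.22975662; SE_fpc = √((1−f)s²/n) = 0.20998414.
Ratio = √(1−f) = 0.91394164. Reduction = 100·(1 − 0.91394164) = 8.6058%.

8.6058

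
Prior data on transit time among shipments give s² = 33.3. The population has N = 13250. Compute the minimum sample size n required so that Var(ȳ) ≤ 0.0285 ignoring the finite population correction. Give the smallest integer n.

Without fpc, n₀ = s²/D = 33.3/0.0285 = 1168.4211.
Rounding up, n = 1169.

1169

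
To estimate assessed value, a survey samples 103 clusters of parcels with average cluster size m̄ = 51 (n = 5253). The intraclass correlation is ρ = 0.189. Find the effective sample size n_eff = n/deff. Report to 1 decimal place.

502.7

deff = 1 + (51 − 1)·0.189 = 1 + 9.45 = 10.45.
n_eff = 5253 / 10.45 = 502.7.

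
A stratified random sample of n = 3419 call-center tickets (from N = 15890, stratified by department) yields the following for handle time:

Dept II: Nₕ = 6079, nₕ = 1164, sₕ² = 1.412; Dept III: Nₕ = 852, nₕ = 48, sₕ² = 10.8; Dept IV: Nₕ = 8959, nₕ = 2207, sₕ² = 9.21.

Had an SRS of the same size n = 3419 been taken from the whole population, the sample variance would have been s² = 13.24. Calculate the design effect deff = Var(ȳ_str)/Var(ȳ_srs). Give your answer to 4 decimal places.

0.5770

Var(ȳ_str) = Σ Wₕ²(1−fₕ)sₕ²/nₕ with Wₕ = Nₕ/15890:
  Dept II: (6079/15890)²·(1−1164/6079)·1.412/1164 = 1.435455 × 10^-4
  Dept III: (852/15890)²·(1−48/852)·10.8/48 = 6.1042227 × 10^-4
  Dept IV: (8959/15890)²·(1−2207/8959)·9.21/2207 = 9.9977316 × 10^-4
  → Var(ȳ_str) = 0.0017537409.
Var(ȳ_srs) = (1 − 3419/15890)·13.24/3419 = 0.0030392489.
deff = 0.0017537409 / 0.0030392489 = 0.5770.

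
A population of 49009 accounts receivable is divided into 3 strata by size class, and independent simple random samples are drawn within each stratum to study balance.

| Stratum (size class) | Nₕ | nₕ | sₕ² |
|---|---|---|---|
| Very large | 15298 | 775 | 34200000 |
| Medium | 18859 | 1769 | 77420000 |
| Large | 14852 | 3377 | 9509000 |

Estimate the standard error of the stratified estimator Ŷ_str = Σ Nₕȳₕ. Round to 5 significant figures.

Var(Ŷ_str) = Σₕ Nₕ²(1 − fₕ)sₕ²/nₕ.
Very large: 15298²·(1 − 775/15298)·34200000/775 = 9.804273 × 10^12.
Medium: 18859²·(1 − 1769/18859)·77420000/1769 = 1.4105421 × 10^13.
Large: 14852²·(1 − 3377/14852)·9509000/3377 = 4.7988969 × 10^11.
Sum = 2.4389584 × 10^13.
SE = √(2.4389584 × 10^13) = 4.9386 × 10^6.

4.9386 × 10^6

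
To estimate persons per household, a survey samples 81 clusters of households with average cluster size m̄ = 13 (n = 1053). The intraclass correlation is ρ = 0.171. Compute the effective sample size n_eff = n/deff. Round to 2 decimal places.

deff = 1 + (13 − 1)·0.171 = 1 + 2.052 = 3.052.
n_eff = 1053 / 3.052 = 345.02.

345.02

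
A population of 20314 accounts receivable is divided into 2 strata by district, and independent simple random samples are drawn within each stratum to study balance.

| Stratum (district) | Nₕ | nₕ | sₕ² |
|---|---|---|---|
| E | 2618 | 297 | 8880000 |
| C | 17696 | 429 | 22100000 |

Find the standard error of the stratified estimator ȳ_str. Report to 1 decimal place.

196.4

Var(ȳ_str) = Σₕ Wₕ²(1 − fₕ)sₕ²/nₕ with Wₕ = Nₕ/N, N = 20314.
E: Wₕ = 0.12887664; term = 0.12887664²·(1 − 0.11344538)·8880000/297 = 440.26119.
C: Wₕ = 0.87112336; term = 0.87112336²·(1 − 0.02424277)·22100000/429 = 38144.865.
Sum = 38585.126.
SE = √(38585.126) = 196.4.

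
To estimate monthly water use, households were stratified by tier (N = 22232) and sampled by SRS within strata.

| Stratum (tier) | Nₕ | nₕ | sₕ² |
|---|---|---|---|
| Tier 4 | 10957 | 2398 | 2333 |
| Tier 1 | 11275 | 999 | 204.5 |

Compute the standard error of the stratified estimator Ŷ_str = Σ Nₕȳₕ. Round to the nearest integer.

Var(Ŷ_str) = Σₕ Nₕ²(1 − fₕ)sₕ²/nₕ.
Tier 4: 10957²·(1 − 2398/10957)·2333/2398 = 9.1238944 × 10^7.
Tier 1: 11275²·(1 − 999/11275)·204.5/999 = 2.3717476 × 10^7.
Sum = 1.1495642 × 10^8.
SE = √(1.1495642 × 10^8) = 10722.

10722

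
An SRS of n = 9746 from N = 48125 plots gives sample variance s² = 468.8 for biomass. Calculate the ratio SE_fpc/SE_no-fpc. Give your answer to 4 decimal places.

f = n/N = 9746/48125 = 0.20251429.
SE_no-fpc = √(s²/n) = 0.21932119; SE_fpc = √((1−f)s²/n) = 0.19585833.
Ratio = √(1−f) = 0.89302056.

0.8930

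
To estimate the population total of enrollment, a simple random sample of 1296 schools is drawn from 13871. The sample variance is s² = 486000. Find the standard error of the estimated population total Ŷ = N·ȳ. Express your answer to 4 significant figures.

255800

Var(Ŷ) = N²·Var(ȳ) = N²·(1 − n/N)·s²/n.
f = 1296/13871 = 0.09343234; Var(ȳ) = 0.90656766·486000/1296 = 339.96287.
Var(Ŷ) = 13871² · 339.96287 = 6.5410434 × 10^10.
SE(Ŷ) = √(6.5410434 × 10^10) = 255800.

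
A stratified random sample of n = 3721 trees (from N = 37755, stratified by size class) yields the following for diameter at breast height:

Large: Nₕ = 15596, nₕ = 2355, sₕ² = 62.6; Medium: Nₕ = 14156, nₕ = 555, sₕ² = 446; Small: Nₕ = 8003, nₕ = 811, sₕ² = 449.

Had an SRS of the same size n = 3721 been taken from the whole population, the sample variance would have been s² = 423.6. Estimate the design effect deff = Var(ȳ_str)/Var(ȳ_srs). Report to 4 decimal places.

Var(ȳ_str) = Σ Wₕ²(1−fₕ)sₕ²/nₕ with Wₕ = Nₕ/37755:
  Large: (15596/37755)²·(1−2355/15596)·62.6/2355 = 0.0038509554
  Medium: (14156/37755)²·(1−555/14156)·446/555 = 0.10854362
  Small: (8003/37755)²·(1−811/8003)·449/811 = 0.022355224
  → Var(ȳ_str) = 0.1347498.
Var(ȳ_srs) = (1 − 3721/37755)·423.6/3721 = 0.10262066.
deff = 0.1347498 / 0.10262066 = 1.3131.

1.3131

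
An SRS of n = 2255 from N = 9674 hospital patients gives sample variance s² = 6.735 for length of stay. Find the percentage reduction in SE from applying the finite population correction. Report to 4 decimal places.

12.4271

f = n/N = 2255/9674 = 0.23309903.
SE_no-fpc = √(s²/n) = 0.054650675; SE_fpc = √((1−f)s²/n) = 0.047859171.
Ratio = √(1−f) = 0.87572882. Reduction = 100·(1 − 0.87572882) = 12.4271%.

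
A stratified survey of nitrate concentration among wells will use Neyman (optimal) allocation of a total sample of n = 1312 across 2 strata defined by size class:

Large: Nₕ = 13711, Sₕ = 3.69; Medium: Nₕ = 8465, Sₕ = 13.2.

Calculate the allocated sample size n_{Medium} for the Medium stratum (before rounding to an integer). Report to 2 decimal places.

Neyman allocation: nₕ = n·NₕSₕ / Σⱼ NⱼSⱼ.
Σ NⱼSⱼ = 13711·3.69 + 8465·13.2 = 162331.59.
n_{Medium} = 1312·8465·13.2 / 162331.59 = 903.09.

903.09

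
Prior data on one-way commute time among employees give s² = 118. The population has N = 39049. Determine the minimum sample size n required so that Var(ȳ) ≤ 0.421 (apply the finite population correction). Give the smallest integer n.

279

Without fpc, n₀ = s²/D = 118/0.421 = 280.2850.
With fpc, (1 − n/N)·s²/n ≤ D requires n ≥ n₀/(1 + n₀/N) = 280.2850/(1 + 280.2850/39049) = 278.2875.
Rounding up, n = 279.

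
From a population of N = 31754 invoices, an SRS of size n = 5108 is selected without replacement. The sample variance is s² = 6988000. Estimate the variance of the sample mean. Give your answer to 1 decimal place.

Under SRS without replacement, Var(ȳ) = (1 − f)·s²/n with f = n/N = 5108/31754 = 0.16086162.
Var(ȳ) = (1 − 0.16086162)·6988000/5108 = 0.83913838·1368.0501 = 1147.9834.

1148.0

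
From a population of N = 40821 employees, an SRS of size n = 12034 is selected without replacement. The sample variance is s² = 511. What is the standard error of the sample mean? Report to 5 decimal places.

0.17305

Under SRS without replacement, Var(ȳ) = (1 − f)·s²/n with f = n/N = 12034/40821 = 0.29479925.
Var(ȳ) = (1 − 0.29479925)·511/12034 = 0.70520075·0.042463021 = 0.029944955.
SE(ȳ) = √(0.029944955) = 0.17305.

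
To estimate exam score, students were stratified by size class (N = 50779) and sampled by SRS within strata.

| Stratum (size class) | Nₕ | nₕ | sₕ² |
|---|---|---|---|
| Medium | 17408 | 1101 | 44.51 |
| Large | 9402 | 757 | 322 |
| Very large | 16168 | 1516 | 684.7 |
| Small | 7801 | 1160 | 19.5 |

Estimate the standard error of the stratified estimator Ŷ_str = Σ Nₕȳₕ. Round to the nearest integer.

Var(Ŷ_str) = Σₕ Nₕ²(1 − fₕ)sₕ²/nₕ.
Medium: 17408²·(1 − 1101/17408)·44.51/1101 = 1.1476071 × 10^7.
Large: 9402²·(1 − 757/9402)·322/757 = 3.457365 × 10^7.
Very large: 16168²·(1 − 1516/16168)·684.7/1516 = 1.0699275 × 10^8.
Small: 7801²·(1 − 1160/7801)·19.5/1160 = 870884.14.
Sum = 1.5391336 × 10^8.
SE = √(1.5391336 × 10^8) = 12406.

12406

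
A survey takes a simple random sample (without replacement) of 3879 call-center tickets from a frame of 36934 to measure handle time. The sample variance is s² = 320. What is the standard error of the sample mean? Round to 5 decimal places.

0.27172

Under SRS without replacement, Var(ȳ) = (1 − f)·s²/n with f = n/N = 3879/36934 = 0.10502518.
Var(ȳ) = (1 − 0.10502518)·320/3879 = 0.89497482·0.082495489 = 0.073831385.
SE(ȳ) = √(0.073831385) = 0.27172.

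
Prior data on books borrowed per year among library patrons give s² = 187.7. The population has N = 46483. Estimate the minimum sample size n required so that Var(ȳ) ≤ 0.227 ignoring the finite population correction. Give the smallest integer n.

Without fpc, n₀ = s²/D = 187.7/0.227 = 826.8722.
Rounding up, n = 827.

827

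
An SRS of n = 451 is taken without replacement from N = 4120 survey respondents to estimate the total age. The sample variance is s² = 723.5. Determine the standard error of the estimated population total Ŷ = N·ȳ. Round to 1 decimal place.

Var(Ŷ) = N²·Var(ȳ) = N²·(1 − n/N)·s²/n.
f = 451/4120 = 0.10946602; Var(ȳ) = 0.89053398·723.5/451 = 1.4286061.
Var(Ŷ) = 4120² · 1.4286061 = 2.4249731 × 10^7.
SE(Ŷ) = √(2.4249731 × 10^7) = 4924.4.

4924.4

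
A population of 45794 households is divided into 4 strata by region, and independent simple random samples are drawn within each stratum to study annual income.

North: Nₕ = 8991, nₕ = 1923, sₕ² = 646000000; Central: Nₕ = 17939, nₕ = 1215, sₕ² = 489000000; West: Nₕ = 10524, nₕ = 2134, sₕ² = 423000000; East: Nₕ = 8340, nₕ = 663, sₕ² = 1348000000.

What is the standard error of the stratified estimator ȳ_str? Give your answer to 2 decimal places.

Var(ȳ_str) = Σₕ Wₕ²(1 − fₕ)sₕ²/nₕ with Wₕ = Nₕ/N, N = 45794.
North: Wₕ = 0.19633576; term = 0.19633576²·(1 − 0.21388055)·646000000/1923 = 10179.832.
Central: Wₕ = 0.39173254; term = 0.39173254²·(1 − 0.06772953)·489000000/1215 = 57577.633.
West: Wₕ = 0.22981177; term = 0.22981177²·(1 − 0.20277461)·423000000/2134 = 8345.8696.
East: Wₕ = 0.18211993; term = 0.18211993²·(1 − 0.07949640)·1348000000/663 = 62075.01.
Sum = 138178.34.
SE = √(138178.34) = 371.72.

371.72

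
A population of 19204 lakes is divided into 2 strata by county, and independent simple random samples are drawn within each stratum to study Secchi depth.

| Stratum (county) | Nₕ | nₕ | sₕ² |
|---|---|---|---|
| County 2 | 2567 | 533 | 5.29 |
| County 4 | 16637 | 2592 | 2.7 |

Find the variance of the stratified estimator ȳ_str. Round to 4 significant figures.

Var(ȳ_str) = Σₕ Wₕ²(1 − fₕ)sₕ²/nₕ with Wₕ = Nₕ/N, N = 19204.
County 2: Wₕ = 0.13367007; term = 0.13367007²·(1 − 0.20763537)·5.29/533 = 1.4051474 × 10^-4.
County 4: Wₕ = 0.86632993; term = 0.86632993²·(1 − 0.15579732)·2.7/2592 = 6.5999726 × 10^-4.
Sum = 8.00512 × 10^-4.

8.005 × 10^-4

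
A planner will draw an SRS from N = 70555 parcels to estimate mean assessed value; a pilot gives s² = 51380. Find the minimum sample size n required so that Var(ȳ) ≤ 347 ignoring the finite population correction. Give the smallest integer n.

149

Without fpc, n₀ = s²/D = 51380/347 = 148.0692.
Rounding up, n = 149.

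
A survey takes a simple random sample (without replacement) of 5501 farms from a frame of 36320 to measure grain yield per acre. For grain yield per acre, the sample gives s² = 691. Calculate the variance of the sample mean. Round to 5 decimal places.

0.10659

Under SRS without replacement, Var(ȳ) = (1 − f)·s²/n with f = n/N = 5501/36320 = 0.15145925.
Var(ȳ) = (1 − 0.15145925)·691/5501 = 0.84854075·0.12561352 = 0.10658819.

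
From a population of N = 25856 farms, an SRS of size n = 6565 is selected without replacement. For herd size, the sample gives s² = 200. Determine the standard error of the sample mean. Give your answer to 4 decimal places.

0.1508

Under SRS without replacement, Var(ȳ) = (1 − f)·s²/n with f = n/N = 6565/25856 = 0.25390625.
Var(ȳ) = (1 − 0.25390625)·200/6565 = 0.74609375·0.030464585 = 0.022729436.
SE(ȳ) = √(0.022729436) = 0.1508.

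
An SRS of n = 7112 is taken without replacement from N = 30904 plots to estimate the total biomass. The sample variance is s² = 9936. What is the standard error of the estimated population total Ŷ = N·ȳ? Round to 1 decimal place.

Var(Ŷ) = N²·Var(ȳ) = N²·(1 − n/N)·s²/n.
f = 7112/30904 = 0.23013202; Var(ȳ) = 0.76986798·9936/7112 = 1.0755636.
Var(Ŷ) = 30904² · 1.0755636 = 1.0272248 × 10^9.
SE(Ŷ) = √(1.0272248 × 10^9) = 32050.3.

32050.3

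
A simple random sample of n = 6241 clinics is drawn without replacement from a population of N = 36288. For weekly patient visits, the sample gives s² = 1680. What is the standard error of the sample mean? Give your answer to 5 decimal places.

0.47211

Under SRS without replacement, Var(ȳ) = (1 − f)·s²/n with f = n/N = 6241/36288 = 0.17198523.
Var(ȳ) = (1 − 0.17198523)·1680/6241 = 0.82801477·0.26918763 = 0.22289133.
SE(ȳ) = √(0.22289133) = 0.47211.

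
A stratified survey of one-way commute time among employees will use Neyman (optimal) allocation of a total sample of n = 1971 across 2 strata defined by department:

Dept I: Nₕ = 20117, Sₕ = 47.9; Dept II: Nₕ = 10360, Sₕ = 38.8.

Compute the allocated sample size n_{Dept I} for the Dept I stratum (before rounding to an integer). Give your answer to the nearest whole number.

Neyman allocation: nₕ = n·NₕSₕ / Σⱼ NⱼSⱼ.
Σ NⱼSⱼ = 20117·47.9 + 10360·38.8 = 1.3655723 × 10^6.
n_{Dept I} = 1971·20117·47.9 / (1.3655723 × 10^6) = 1391.

1391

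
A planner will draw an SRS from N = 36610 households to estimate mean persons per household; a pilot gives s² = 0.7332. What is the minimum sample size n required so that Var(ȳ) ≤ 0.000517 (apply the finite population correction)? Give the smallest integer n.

Without fpc, n₀ = s²/D = 0.7332/0.000517 = 1418.1818.
With fpc, (1 − n/N)·s²/n ≤ D requires n ≥ n₀/(1 + n₀/N) = 1418.1818/(1 + 1418.1818/36610) = 1365.2937.
Rounding up, n = 1366.

1366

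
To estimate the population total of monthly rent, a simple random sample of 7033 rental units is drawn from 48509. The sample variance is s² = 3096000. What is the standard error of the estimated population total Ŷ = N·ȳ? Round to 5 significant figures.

Var(Ŷ) = N²·Var(ȳ) = N²·(1 − n/N)·s²/n.
f = 7033/48509 = 0.14498341; Var(ȳ) = 0.85501659·3096000/7033 = 376.38723.
Var(Ŷ) = 48509² · 376.38723 = 8.8568548 × 10^11.
SE(Ŷ) = √(8.8568548 × 10^11) = 941110.

941110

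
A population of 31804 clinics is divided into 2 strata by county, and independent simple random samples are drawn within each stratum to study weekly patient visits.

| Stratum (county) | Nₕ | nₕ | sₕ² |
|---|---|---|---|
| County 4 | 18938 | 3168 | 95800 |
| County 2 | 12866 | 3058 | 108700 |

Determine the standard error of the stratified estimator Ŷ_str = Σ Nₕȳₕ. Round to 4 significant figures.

116300

Var(Ŷ_str) = Σₕ Nₕ²(1 − fₕ)sₕ²/nₕ.
County 4: 18938²·(1 − 3168/18938)·95800/3168 = 9.0312142 × 10^9.
County 2: 12866²·(1 − 3058/12866)·108700/3058 = 4.4855538 × 10^9.
Sum = 1.3516768 × 10^10.
SE = √(1.3516768 × 10^10) = 116300.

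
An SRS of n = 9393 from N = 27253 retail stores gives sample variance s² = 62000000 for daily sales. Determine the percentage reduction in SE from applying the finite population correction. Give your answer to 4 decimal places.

19.0469

f = n/N = 9393/27253 = 0.34465930.
SE_no-fpc = √(s²/n) = 81.244446; SE_fpc = √((1−f)s²/n) = 65.769911.
Ratio = √(1−f) = 0.80953116. Reduction = 100·(1 − 0.80953116) = 19.0469%.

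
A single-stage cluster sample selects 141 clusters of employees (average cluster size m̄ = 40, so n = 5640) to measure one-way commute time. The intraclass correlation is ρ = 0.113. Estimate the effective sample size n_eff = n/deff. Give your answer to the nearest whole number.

deff = 1 + (40 − 1)·0.113 = 1 + 4.407 = 5.407.
n_eff = 5640 / 5.407 = 1043.

1043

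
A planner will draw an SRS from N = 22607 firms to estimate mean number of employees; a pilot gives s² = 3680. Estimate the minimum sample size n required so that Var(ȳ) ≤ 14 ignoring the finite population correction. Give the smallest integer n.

Without fpc, n₀ = s²/D = 3680/14 = 262.8571.
Rounding up, n = 263.

263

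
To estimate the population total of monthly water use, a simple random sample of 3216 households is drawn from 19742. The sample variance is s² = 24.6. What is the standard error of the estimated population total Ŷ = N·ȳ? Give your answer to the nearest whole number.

Var(Ŷ) = N²·Var(ȳ) = N²·(1 − n/N)·s²/n.
f = 3216/19742 = 0.16290143; Var(ȳ) = 0.83709857·24.6/3216 = 0.0064031794.
Var(Ŷ) = 19742² · 0.0064031794 = 2.4956172 × 10^6.
SE(Ŷ) = √(2.4956172 × 10^6) = 1580.

1580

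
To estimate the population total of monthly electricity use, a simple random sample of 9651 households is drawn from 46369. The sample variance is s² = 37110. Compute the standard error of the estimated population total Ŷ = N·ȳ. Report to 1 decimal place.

80912.0

Var(Ŷ) = N²·Var(ȳ) = N²·(1 − n/N)·s²/n.
f = 9651/46369 = 0.20813475; Var(ȳ) = 0.79186525·37110/9651 = 3.0448782.
Var(Ŷ) = 46369² · 3.0448782 = 6.5467444 × 10^9.
SE(Ŷ) = √(6.5467444 × 10^9) = 80912.0.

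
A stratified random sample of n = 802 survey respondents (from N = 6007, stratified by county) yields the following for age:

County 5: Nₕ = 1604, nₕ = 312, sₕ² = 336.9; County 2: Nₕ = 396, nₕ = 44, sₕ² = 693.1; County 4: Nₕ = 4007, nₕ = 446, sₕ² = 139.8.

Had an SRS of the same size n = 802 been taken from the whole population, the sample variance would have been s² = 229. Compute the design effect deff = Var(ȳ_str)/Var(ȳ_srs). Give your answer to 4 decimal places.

Var(ȳ_str) = Σ Wₕ²(1−fₕ)sₕ²/nₕ with Wₕ = Nₕ/6007:
  County 5: (1604/6007)²·(1−312/1604)·336.9/312 = 0.062015183
  County 2: (396/6007)²·(1−44/396)·693.1/44 = 0.060850732
  County 4: (4007/6007)²·(1−446/4007)·139.8/446 = 0.12395052
  → Var(ȳ_str) = 0.24681644.
Var(ȳ_srs) = (1 − 802/6007)·229/802 = 0.24741397.
deff = 0.24681644 / 0.24741397 = 0.9976.

0.9976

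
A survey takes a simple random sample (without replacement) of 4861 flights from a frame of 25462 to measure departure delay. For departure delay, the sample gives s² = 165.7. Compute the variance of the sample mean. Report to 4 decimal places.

0.0276

Under SRS without replacement, Var(ȳ) = (1 − f)·s²/n with f = n/N = 4861/25462 = 0.19091195.
Var(ȳ) = (1 − 0.19091195)·165.7/4861 = 0.80908805·0.034087636 = 0.027579899.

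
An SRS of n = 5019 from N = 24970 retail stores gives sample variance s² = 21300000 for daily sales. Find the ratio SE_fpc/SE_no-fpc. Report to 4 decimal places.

0.8939

f = n/N = 5019/24970 = 0.20100120.
SE_no-fpc = √(s²/n) = 65.145017; SE_fpc = √((1−f)s²/n) = 58.231003.
Ratio = √(1−f) = 0.89386733.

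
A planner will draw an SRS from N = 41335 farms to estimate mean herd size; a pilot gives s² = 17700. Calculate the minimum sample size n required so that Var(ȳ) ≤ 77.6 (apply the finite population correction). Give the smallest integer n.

Without fpc, n₀ = s²/D = 17700/77.6 = 228.0928.
With fpc, (1 − n/N)·s²/n ≤ D requires n ≥ n₀/(1 + n₀/N) = 228.0928/(1 + 228.0928/41335) = 226.8411.
Rounding up, n = 227.

227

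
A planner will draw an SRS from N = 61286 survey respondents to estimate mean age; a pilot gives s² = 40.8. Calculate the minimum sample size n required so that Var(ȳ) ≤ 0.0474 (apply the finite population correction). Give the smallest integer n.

Without fpc, n₀ = s²/D = 40.8/0.0474 = 860.7595.
With fpc, (1 − n/N)·s²/n ≤ D requires n ≥ n₀/(1 + n₀/N) = 860.7595/(1 + 860.7595/61286) = 848.8376.
Rounding up, n = 849.

849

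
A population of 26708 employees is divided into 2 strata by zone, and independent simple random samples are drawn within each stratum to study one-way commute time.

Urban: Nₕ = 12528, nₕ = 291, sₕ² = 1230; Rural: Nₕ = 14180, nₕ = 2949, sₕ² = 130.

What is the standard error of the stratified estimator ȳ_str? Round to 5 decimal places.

0.95826

Var(ȳ_str) = Σₕ Wₕ²(1 − fₕ)sₕ²/nₕ with Wₕ = Nₕ/N, N = 26708.
Urban: Wₕ = 0.46907294; term = 0.46907294²·(1 − 0.02322797)·1230/291 = 0.90841876.
Rural: Wₕ = 0.53092706; term = 0.53092706²·(1 − 0.20796897)·130/2949 = 0.0098419352.
Sum = 0.9182607.
SE = √(0.9182607) = 0.95826.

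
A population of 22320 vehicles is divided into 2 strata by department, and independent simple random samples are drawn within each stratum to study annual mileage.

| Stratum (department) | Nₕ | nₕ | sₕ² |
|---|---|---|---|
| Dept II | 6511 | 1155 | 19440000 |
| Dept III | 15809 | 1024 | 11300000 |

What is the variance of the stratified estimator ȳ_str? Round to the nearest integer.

Var(ȳ_str) = Σₕ Wₕ²(1 − fₕ)sₕ²/nₕ with Wₕ = Nₕ/N, N = 22320.
Dept II: Wₕ = 0.29171147; term = 0.29171147²·(1 − 0.17739211)·19440000/1155 = 1178.1868.
Dept III: Wₕ = 0.70828853; term = 0.70828853²·(1 − 0.06477323)·11300000/1024 = 5177.4491.
Sum = 6355.6359.

6356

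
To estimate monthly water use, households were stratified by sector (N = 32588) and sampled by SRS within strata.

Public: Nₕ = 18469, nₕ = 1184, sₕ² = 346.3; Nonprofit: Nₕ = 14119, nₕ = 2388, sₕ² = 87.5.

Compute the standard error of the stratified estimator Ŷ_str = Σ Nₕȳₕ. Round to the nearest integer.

9972

Var(Ŷ_str) = Σₕ Nₕ²(1 − fₕ)sₕ²/nₕ.
Public: 18469²·(1 − 1184/18469)·346.3/1184 = 9.3371332 × 10^7.
Nonprofit: 14119²·(1 − 2388/14119)·87.5/2388 = 6.068938 × 10^6.
Sum = 9.944027 × 10^7.
SE = √(9.944027 × 10^7) = 9972.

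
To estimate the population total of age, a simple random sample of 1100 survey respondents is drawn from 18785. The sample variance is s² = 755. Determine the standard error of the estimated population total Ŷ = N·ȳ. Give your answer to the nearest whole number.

Var(Ŷ) = N²·Var(ȳ) = N²·(1 − n/N)·s²/n.
f = 1100/18785 = 0.05855736; Var(ȳ) = 0.94144264·755/1100 = 0.64617199.
Var(Ŷ) = 18785² · 0.64617199 = 2.2801873 × 10^8.
SE(Ŷ) = √(2.2801873 × 10^8) = 15100.

15100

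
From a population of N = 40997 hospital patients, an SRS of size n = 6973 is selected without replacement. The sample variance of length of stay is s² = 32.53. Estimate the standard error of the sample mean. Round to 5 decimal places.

0.06222

Under SRS without replacement, Var(ȳ) = (1 − f)·s²/n with f = n/N = 6973/40997 = 0.17008562.
Var(ȳ) = (1 − 0.17008562)·32.53/6973 = 0.82991438·0.004665137 = 0.0038716643.
SE(ȳ) = √(0.0038716643) = 0.06222.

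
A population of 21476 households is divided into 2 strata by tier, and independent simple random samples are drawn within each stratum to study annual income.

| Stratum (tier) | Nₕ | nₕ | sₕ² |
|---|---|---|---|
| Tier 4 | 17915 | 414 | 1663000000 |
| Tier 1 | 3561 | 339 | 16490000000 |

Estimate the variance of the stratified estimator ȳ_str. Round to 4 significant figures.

3.941 × 10^6

Var(ȳ_str) = Σₕ Wₕ²(1 − fₕ)sₕ²/nₕ with Wₕ = Nₕ/N, N = 21476.
Tier 4: Wₕ = 0.83418700; term = 0.83418700²·(1 − 0.02310913)·1663000000/414 = 2.7306422 × 10^6.
Tier 1: Wₕ = 0.16581300; term = 0.16581300²·(1 − 0.09519798)·16490000000/339 = 1.2100733 × 10^6.
Sum = 3.9407155 × 10^6.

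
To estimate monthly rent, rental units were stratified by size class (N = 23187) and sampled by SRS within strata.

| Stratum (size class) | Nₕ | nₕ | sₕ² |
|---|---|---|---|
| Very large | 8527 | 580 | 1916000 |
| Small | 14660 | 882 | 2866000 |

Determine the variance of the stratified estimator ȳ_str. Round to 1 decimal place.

1637.2

Var(ȳ_str) = Σₕ Wₕ²(1 − fₕ)sₕ²/nₕ with Wₕ = Nₕ/N, N = 23187.
Very large: Wₕ = 0.36774917; term = 0.36774917²·(1 − 0.06801923)·1916000/580 = 416.3685.
Small: Wₕ = 0.63225083; term = 0.63225083²·(1 − 0.06016371)·2866000/882 = 1220.7834.
Sum = 1637.1519.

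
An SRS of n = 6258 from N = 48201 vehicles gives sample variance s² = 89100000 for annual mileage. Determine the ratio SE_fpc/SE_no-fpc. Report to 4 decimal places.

f = n/N = 6258/48201 = 0.12983133.
SE_no-fpc = √(s²/n) = 119.32215; SE_fpc = √((1−f)s²/n) = 111.30708.
Ratio = √(1−f) = 0.93282832.

0.9328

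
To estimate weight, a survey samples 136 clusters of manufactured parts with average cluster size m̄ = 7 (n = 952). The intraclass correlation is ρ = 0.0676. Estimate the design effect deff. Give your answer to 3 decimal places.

1.406

deff = 1 + (7 − 1)·0.0676 = 1 + 0.4056 = 1.4056.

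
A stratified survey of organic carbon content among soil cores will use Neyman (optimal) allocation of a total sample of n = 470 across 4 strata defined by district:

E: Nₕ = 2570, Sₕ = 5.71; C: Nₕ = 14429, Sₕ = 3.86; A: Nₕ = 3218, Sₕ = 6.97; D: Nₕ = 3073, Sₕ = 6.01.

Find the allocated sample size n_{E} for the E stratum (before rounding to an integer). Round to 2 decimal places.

Neyman allocation: nₕ = n·NₕSₕ / Σⱼ NⱼSⱼ.
Σ NⱼSⱼ = 2570·5.71 + 14429·3.86 + 3218·6.97 + 3073·6.01 = 111268.83.
n_{E} = 470·2570·5.71 / 111268.83 = 61.99.

61.99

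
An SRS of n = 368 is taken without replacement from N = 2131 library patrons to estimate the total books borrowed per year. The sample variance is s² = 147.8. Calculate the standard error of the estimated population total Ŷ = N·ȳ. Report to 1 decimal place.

1228.4

Var(Ŷ) = N²·Var(ȳ) = N²·(1 − n/N)·s²/n.
f = 368/2131 = 0.17268888; Var(ȳ) = 0.82731112·147.8/368 = 0.33227333.
Var(Ŷ) = 2131² · 0.33227333 = 1.5089067 × 10^6.
SE(Ŷ) = √(1.5089067 × 10^6) = 1228.4.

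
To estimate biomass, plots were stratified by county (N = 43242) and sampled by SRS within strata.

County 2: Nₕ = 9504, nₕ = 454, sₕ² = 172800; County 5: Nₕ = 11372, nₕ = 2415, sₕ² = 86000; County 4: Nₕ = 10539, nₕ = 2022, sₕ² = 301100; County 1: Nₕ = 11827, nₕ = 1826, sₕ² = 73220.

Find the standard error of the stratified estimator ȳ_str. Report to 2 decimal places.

5.40

Var(ȳ_str) = Σₕ Wₕ²(1 − fₕ)sₕ²/nₕ with Wₕ = Nₕ/N, N = 43242.
County 2: Wₕ = 0.21978632; term = 0.21978632²·(1 − 0.04776936)·172800/454 = 17.507791.
County 5: Wₕ = 0.26298506; term = 0.26298506²·(1 − 0.21236370)·86000/2415 = 1.9398547.
County 4: Wₕ = 0.24372138; term = 0.24372138²·(1 − 0.19185881)·301100/2022 = 7.1483221.
County 1: Wₕ = 0.27350724; term = 0.27350724²·(1 − 0.15439249)·73220/1826 = 2.5365033.
Sum = 29.132471.
SE = √(29.132471) = 5.40.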